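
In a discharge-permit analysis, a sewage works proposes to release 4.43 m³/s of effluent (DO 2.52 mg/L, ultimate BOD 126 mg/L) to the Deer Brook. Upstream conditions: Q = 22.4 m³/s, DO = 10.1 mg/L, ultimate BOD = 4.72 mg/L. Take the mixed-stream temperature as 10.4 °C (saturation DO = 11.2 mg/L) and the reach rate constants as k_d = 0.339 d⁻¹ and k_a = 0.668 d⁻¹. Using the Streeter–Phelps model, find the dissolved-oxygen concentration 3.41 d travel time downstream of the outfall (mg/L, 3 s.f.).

Mixed DO = (22.4×10.1 + 4.43×2.52)/(22.4+4.43) = 237.4/26.83 = 8.848 mg/L.
Mixed L₀ = (22.4×4.72 + 4.43×126)/(26.83) = 663.9/26.83 = 24.74 mg/L.
Initial deficit D₀ = C_s − DO₀ = 11.2 − 8.848 = 2.352 mg/L.
D(3.41) = [0.339×24.74/(0.668−0.339)](e^(−0.339×3.41) − e^(−0.668×3.41)) + 2.352 e^(−0.668×3.41)
= 25.50 × (0.3147 − 0.1025) + 2.352 × 0.1025 = 5.653 mg/L.
DO = 11.2 − 5.653 = 5.547 mg/L.

DO ≈ 5.55 mg/L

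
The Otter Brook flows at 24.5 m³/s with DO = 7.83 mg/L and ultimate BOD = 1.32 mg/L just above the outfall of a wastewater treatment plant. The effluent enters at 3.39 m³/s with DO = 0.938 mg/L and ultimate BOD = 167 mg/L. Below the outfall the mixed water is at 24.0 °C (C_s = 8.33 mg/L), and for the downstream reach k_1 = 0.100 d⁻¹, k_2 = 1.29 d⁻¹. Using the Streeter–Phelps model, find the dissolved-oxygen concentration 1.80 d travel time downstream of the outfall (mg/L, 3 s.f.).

Mixed DO = (24.5×7.83 + 3.39×0.938)/(24.5+3.39) = 195.0/27.89 = 6.992 mg/L.
Mixed L₀ = (24.5×1.32 + 3.39×167)/(27.89) = 598.5/27.89 = 21.46 mg/L.
Initial deficit D₀ = C_s − DO₀ = 8.33 − 6.992 = 1.338 mg/L.
D(1.80) = [0.100×21.46/(1.29−0.100)](e^(−0.100×1.80) − e^(−1.29×1.80)) + 1.338 e^(−1.29×1.80)
= 1.803 × (0.8353 − 0.09808) + 1.338 × 0.09808 = 1.461 mg/L.
DO = 8.33 − 1.461 = 6.869 mg/L.

DO ≈ 6.87 mg/L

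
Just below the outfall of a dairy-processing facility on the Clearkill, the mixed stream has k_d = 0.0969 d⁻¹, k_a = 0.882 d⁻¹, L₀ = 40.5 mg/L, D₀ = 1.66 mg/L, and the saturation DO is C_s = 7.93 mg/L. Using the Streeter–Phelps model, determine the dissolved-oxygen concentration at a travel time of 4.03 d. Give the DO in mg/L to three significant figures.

DO ≈ 4.64 mg/L

k_d L₀/(k_a−k_d) = 0.0969×40.5/(0.882−0.0969) = 3.924/0.7851 = 4.999 mg/L.
e^(−k_d t) = e^(−0.0969×4.030) = 0.6767; e^(−k_a t) = e^(−0.882×4.030) = 0.02860.
D = 4.999 × (0.6767 − 0.02860) + 1.66 × 0.02860 = 3.240 + 0.04747 = 3.287 mg/L.
DO = C_s − D = 7.93 − 3.287 = 4.643 mg/L.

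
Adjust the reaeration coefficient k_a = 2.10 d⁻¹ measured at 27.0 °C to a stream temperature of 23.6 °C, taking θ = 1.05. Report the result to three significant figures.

k_a(T₂) = k_a(T₁) · θ^(T₂−T₁) = 2.10 × 1.05^(23.6−27.0)
= 2.10 × 1.05^-3.40 = 2.10 × 0.8471 = 1.779 d⁻¹.

k_a ≈ 1.78 d⁻¹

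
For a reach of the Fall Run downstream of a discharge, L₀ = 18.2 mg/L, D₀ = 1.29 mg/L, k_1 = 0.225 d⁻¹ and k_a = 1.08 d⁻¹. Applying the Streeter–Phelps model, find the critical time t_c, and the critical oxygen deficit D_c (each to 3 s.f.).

t_c ≈ 1.47 d; D_c ≈ 2.73 mg/L

At the critical point dD/dt = 0, so k_1 L₀ e^(−k_1 t) = k_a D. Substituting D(t) from the Streeter–Phelps equation and solving for t gives
t_c = ln[(k_a/k_1)(1 − D₀(k_a−k_1)/(k_1 L₀))] / (k_a−k_1).
Here k_a−k_1 = 0.8550 d⁻¹ and 1 − D₀(k_a−k_1)/(k_1 L₀) = 1 − 1.29×0.8550/(0.225×18.2) = 0.7307, so
t_c = ln(4.800 × 0.7307) / 0.8550 = 1.255 / 0.8550 = 1.468 d.
D_c = (k_1/k_a) L₀ e^(−k_1 t_c) = (0.225/1.08) × 18.2 × e^(−0.225×1.468) = 0.2083 × 18.2 × 0.7188 = 2.725 mg/L.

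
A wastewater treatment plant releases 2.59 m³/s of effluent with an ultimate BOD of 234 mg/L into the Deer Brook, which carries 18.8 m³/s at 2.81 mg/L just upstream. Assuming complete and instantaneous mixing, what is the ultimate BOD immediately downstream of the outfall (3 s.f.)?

Flow-weighted mixing: C = (Q_r C_r + Q_w C_w)/(Q_r + Q_w)
= (18.8×2.81 + 2.59×234)/(18.8 + 2.59) = 658.9/21.39 = 30.80 mg/L.

30.8 mg/L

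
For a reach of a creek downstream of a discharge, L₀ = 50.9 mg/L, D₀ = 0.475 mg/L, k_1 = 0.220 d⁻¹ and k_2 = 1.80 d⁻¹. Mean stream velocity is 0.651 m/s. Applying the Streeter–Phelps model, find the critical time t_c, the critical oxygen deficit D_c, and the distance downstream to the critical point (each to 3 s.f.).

With k_2/k_1 = 8.182 and 1 − D₀(k_2−k_1)/(k_1 L₀) = 0.9330,
t_c = ln(8.182 × 0.9330) / (1.80 − 0.220) = ln(7.633) / 1.580 = 2.033/1.580 = 1.286 d.
D_c = (k_1/k_2) L₀ e^(−k_1 t_c) = (0.220/1.80) × 50.9 × e^(−0.220×1.286) = 0.1222 × 50.9 × 0.7535 = 4.688 mg/L.
x_c = v t_c = 0.651 m/s × 1.286 d × 86400 s/d = 72360 m ≈ 72.4 km.

t_c ≈ 1.29 d; D_c ≈ 4.69 mg/L; x_c ≈ 72.4 km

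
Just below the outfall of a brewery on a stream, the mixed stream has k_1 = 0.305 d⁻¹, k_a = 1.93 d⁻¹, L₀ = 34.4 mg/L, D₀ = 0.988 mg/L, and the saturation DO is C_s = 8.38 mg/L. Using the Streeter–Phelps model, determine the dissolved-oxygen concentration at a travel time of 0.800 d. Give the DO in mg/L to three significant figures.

k_1 L₀/(k_a−k_1) = 0.305×34.4/(1.93−0.305) = 10.49/1.625 = 6.457 mg/L.
e^(−k_1 t) = e^(−0.305×0.8000) = 0.7835; e^(−k_a t) = e^(−1.93×0.8000) = 0.2135.
D = 6.457 × (0.7835 − 0.2135) + 0.988 × 0.2135 = 3.680 + 0.2110 = 3.891 mg/L.
DO = C_s − D = 8.38 − 3.891 = 4.489 mg/L.

DO ≈ 4.49 mg/L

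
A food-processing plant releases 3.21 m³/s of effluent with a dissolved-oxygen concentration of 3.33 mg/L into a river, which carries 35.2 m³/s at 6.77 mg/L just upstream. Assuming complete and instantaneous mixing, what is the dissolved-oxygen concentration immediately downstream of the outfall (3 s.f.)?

Flow-weighted mixing: C = (Q_r C_r + Q_w C_w)/(Q_r + Q_w)
= (35.2×6.77 + 3.21×3.33)/(35.2 + 3.21) = 249.0/38.41 = 6.483 mg/L.

6.48 mg/L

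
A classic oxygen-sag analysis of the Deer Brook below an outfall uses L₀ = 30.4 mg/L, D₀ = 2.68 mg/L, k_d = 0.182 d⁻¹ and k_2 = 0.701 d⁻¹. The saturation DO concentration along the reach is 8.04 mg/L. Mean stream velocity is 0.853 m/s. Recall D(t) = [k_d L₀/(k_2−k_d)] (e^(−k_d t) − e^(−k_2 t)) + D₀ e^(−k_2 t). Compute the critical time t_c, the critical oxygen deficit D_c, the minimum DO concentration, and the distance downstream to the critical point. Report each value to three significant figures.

t_c ≈ 2.04 d; D_c ≈ 5.44 mg/L; min DO ≈ 2.60 mg/L; x_c ≈ 150 km

With k_2/k_d = 3.852 and 1 − D₀(k_2−k_d)/(k_d L₀) = 0.7486,
t_c = ln(3.852 × 0.7486) / (0.701 − 0.182) = ln(2.883) / 0.5190 = 1.059/0.5190 = 2.040 d.
D_c = (k_d/k_2) L₀ e^(−k_d t_c) = (0.182/0.701) × 30.4 × e^(−0.182×2.040) = 0.2596 × 30.4 × 0.6898 = 5.444 mg/L.
Minimum DO = C_s − D_c = 8.04 − 5.444 = 2.596 mg/L.
x_c = v t_c = 0.853 m/s × 2.040 d × 86400 s/d = 150400 m ≈ 150 km.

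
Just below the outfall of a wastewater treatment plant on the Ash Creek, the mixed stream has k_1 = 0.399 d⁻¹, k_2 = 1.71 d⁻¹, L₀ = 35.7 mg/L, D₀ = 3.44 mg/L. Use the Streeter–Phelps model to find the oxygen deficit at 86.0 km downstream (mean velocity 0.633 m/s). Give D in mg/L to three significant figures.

Travel time t = x/v = 86.0 km / (0.633 m/s) = 86000 m / 0.633 m/s = 135900 s = 1.572 d.
k_1 L₀/(k_2−k_1) = 0.399×35.7/(1.71−0.399) = 14.24/1.311 = 10.87 mg/L.
e^(−k_1 t) = e^(−0.399×1.572) = 0.5340; e^(−k_2 t) = e^(−1.71×1.572) = 0.06795.
D = 10.87 × (0.5340 − 0.06795) + 3.44 × 0.06795 = 5.063 + 0.2338 = 5.297 mg/L.

D ≈ 5.30 mg/L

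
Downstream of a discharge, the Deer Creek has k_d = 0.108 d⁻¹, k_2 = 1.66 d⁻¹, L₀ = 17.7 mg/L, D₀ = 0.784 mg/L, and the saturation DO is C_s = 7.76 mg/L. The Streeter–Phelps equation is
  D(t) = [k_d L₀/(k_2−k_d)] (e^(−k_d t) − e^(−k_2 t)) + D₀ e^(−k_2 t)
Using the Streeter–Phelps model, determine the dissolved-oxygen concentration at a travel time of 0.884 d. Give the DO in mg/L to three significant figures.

DO ≈ 6.74 mg/L

k_d L₀/(k_2−k_d) = 0.108×17.7/(1.66−0.108) = 1.912/1.552 = 1.232 mg/L.
e^(−k_d t) = e^(−0.108×0.8840) = 0.9089; e^(−k_2 t) = e^(−1.66×0.8840) = 0.2305.
D = 1.232 × (0.9089 − 0.2305) + 0.784 × 0.2305 = 0.8356 + 0.1807 = 1.016 mg/L.
DO = C_s − D = 7.76 − 1.016 = 6.744 mg/L.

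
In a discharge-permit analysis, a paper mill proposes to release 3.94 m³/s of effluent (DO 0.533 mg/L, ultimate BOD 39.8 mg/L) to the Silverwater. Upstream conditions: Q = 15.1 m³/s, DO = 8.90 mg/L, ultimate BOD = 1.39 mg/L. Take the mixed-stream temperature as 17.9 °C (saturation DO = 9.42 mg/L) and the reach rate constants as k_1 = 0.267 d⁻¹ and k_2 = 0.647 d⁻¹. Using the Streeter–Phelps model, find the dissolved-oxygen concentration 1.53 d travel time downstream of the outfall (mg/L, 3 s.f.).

Mixed DO = (15.1×8.90 + 3.94×0.533)/(15.1+3.94) = 136.5/19.04 = 7.169 mg/L.
Mixed L₀ = (15.1×1.39 + 3.94×39.8)/(19.04) = 177.8/19.04 = 9.338 mg/L.
Initial deficit D₀ = C_s − DO₀ = 9.42 − 7.169 = 2.251 mg/L.
D(1.53) = [0.267×9.338/(0.647−0.267)](e^(−0.267×1.53) − e^(−0.647×1.53)) + 2.251 e^(−0.647×1.53)
= 6.561 × (0.6646 − 0.3716) + 2.251 × 0.3716 = 2.759 mg/L.
DO = 9.42 − 2.759 = 6.661 mg/L.

DO ≈ 6.66 mg/L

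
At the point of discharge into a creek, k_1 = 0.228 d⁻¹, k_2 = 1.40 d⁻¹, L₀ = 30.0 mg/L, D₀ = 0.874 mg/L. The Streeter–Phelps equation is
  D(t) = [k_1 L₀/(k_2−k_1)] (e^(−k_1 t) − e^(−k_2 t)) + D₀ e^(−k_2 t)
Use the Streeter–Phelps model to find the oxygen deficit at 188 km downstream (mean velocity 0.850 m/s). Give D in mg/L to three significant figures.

Travel time t = x/v = 188 km / (0.850 m/s) = 188000 m / 0.850 m/s = 221200 s = 2.560 d.
k_1 L₀/(k_2−k_1) = 0.228×30.0/(1.40−0.228) = 6.840/1.172 = 5.836 mg/L.
e^(−k_1 t) = e^(−0.228×2.560) = 0.5579; e^(−k_2 t) = e^(−1.40×2.560) = 0.02777.
D = 5.836 × (0.5579 − 0.02777) + 0.874 × 0.02777 = 3.094 + 0.02427 = 3.118 mg/L.

D ≈ 3.12 mg/L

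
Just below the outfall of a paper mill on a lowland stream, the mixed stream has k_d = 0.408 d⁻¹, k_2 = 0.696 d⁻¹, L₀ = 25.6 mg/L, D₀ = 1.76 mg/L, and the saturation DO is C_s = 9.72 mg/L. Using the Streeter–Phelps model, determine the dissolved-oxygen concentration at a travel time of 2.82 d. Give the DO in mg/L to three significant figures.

k_d L₀/(k_2−k_d) = 0.408×25.6/(0.696−0.408) = 10.44/0.2880 = 36.27 mg/L.
e^(−k_d t) = e^(−0.408×2.820) = 0.3165; e^(−k_2 t) = e^(−0.696×2.820) = 0.1405.
D = 36.27 × (0.3165 − 0.1405) + 1.76 × 0.1405 = 6.382 + 0.2472 = 6.630 mg/L.
DO = C_s − D = 9.72 − 6.630 = 3.090 mg/L.

DO ≈ 3.09 mg/L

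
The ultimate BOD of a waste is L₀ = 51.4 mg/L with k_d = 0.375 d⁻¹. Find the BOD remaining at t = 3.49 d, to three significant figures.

L_t = L₀ e^(−k_d t) = 51.4 × e^(−0.375×3.49) = 51.4 × 0.2702 = 13.89 mg/L.

L ≈ 13.9 mg/L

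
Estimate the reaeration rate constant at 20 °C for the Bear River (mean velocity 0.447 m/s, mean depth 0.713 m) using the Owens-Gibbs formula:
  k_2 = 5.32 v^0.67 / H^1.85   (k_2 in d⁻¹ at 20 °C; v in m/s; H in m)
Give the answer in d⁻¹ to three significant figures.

k_2 = 5.32 × 0.447^0.67 / 0.713^1.85 = 5.32 × 0.5831 / 0.5348 = 5.800 d⁻¹.

k_2 ≈ 5.80 d⁻¹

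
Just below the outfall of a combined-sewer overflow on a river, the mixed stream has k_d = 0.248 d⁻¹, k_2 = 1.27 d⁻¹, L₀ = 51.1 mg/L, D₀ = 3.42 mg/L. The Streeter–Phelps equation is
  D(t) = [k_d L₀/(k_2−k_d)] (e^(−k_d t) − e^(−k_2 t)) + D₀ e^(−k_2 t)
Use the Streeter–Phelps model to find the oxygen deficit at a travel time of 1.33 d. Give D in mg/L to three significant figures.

k_d L₀/(k_2−k_d) = 0.248×51.1/(1.27−0.248) = 12.67/1.022 = 12.40 mg/L.
e^(−k_d t) = e^(−0.248×1.330) = 0.7190; e^(−k_2 t) = e^(−1.27×1.330) = 0.1847.
D = 12.40 × (0.7190 − 0.1847) + 3.42 × 0.1847 = 6.626 + 0.6316 = 7.258 mg/L.

D ≈ 7.26 mg/L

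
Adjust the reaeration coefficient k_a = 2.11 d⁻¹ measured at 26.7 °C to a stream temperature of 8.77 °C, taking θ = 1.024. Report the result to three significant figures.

k_a(T₂) = k_a(T₁) · θ^(T₂−T₁) = 2.11 × 1.024^(8.77−26.7)
= 2.11 × 1.024^-17.9 = 2.11 × 0.6536 = 1.379 d⁻¹.

k_a ≈ 1.38 d⁻¹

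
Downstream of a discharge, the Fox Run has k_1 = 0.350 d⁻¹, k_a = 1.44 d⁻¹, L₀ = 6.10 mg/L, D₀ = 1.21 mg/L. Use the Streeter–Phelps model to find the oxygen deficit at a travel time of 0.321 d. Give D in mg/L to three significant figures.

D ≈ 1.28 mg/L

k_1 L₀/(k_a−k_1) = 0.350×6.10/(1.44−0.350) = 2.135/1.090 = 1.959 mg/L.
e^(−k_1 t) = e^(−0.350×0.3210) = 0.8937; e^(−k_a t) = e^(−1.44×0.3210) = 0.6299.
D = 1.959 × (0.8937 − 0.6299) + 1.21 × 0.6299 = 0.5168 + 0.7621 = 1.279 mg/L.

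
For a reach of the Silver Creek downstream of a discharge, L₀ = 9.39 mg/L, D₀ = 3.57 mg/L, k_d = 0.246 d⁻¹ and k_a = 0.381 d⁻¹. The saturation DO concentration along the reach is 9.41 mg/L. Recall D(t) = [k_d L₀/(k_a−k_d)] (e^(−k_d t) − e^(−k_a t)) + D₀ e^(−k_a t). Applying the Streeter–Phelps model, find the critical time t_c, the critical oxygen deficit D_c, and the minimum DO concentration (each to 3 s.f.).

At the critical point dD/dt = 0, so k_d L₀ e^(−k_d t) = k_a D. Substituting D(t) from the Streeter–Phelps equation and solving for t gives
t_c = ln[(k_a/k_d)(1 − D₀(k_a−k_d)/(k_d L₀))] / (k_a−k_d).
Here k_a−k_d = 0.1350 d⁻¹ and 1 − D₀(k_a−k_d)/(k_d L₀) = 1 − 3.57×0.1350/(0.246×9.39) = 0.7914, so
t_c = ln(1.549 × 0.7914) / 0.1350 = 0.2035 / 0.1350 = 1.507 d.
L(t_c) = L₀ e^(−k_d t_c) = 9.39 × 0.6902 = 6.481 mg/L, and at the critical point k_a D_c = k_d L, so D_c = (0.246/0.381) × 6.481 = 4.185 mg/L.
Minimum DO = C_s − D_c = 9.41 − 4.185 = 5.225 mg/L.

t_c ≈ 1.51 d; D_c ≈ 4.18 mg/L; min DO ≈ 5.23 mg/L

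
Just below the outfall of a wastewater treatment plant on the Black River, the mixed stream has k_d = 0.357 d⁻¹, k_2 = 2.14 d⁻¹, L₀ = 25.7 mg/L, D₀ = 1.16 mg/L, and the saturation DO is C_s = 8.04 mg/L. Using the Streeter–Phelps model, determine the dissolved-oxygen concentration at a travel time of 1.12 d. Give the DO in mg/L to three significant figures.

k_d L₀/(k_2−k_d) = 0.357×25.7/(2.14−0.357) = 9.175/1.783 = 5.146 mg/L.
e^(−k_d t) = e^(−0.357×1.120) = 0.6704; e^(−k_2 t) = e^(−2.14×1.120) = 0.09101.
D = 5.146 × (0.6704 − 0.09101) + 1.16 × 0.09101 = 2.982 + 0.1056 = 3.087 mg/L.
DO = C_s − D = 8.04 − 3.087 = 4.953 mg/L.

DO ≈ 4.95 mg/L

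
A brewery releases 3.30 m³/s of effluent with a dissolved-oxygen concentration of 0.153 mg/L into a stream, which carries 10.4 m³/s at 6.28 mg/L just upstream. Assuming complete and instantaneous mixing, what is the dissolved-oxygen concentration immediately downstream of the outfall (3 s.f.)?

Flow-weighted mixing: C = (Q_r C_r + Q_w C_w)/(Q_r + Q_w)
= (10.4×6.28 + 3.30×0.153)/(10.4 + 3.30) = 65.82/13.70 = 4.804 mg/L.

4.80 mg/L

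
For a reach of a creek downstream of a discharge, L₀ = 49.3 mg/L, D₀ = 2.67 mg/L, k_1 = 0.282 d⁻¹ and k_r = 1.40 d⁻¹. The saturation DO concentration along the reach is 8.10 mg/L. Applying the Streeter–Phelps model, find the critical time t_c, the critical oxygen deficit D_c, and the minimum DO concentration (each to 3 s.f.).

At the critical point dD/dt = 0, so k_1 L₀ e^(−k_1 t) = k_r D. Substituting D(t) from the Streeter–Phelps equation and solving for t gives
t_c = ln[(k_r/k_1)(1 − D₀(k_r−k_1)/(k_1 L₀))] / (k_r−k_1).
Here k_r−k_1 = 1.118 d⁻¹ and 1 − D₀(k_r−k_1)/(k_1 L₀) = 1 − 2.67×1.118/(0.282×49.3) = 0.7853, so
t_c = ln(4.965 × 0.7853) / 1.118 = 1.361 / 1.118 = 1.217 d.
D_c = (k_1/k_r) L₀ e^(−k_1 t_c) = (0.282/1.40) × 49.3 × e^(−0.282×1.217) = 0.2014 × 49.3 × 0.7095 = 7.046 mg/L.
Minimum DO = C_s − D_c = 8.10 − 7.046 = 1.054 mg/L.

t_c ≈ 1.22 d; D_c ≈ 7.05 mg/L; min DO ≈ 1.05 mg/L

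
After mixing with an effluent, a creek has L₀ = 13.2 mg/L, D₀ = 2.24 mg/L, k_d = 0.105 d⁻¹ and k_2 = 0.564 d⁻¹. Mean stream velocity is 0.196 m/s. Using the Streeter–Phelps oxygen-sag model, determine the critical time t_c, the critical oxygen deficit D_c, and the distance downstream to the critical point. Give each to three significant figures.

t_c = [1/(k_2−k_d)] ln[(k_2/k_d)(1 − D₀(k_2−k_d)/(k_d L₀))]
= [1/(0.564−0.105)] ln[(0.564/0.105)(1 − 2.24×0.4590/(0.105×13.2))]
= (1/0.4590) ln[5.371 × 0.2582] = 2.179 × ln(1.387) = 2.179 × 0.3270 = 0.7124 d.
D_c = (k_d/k_2) L₀ e^(−k_d t_c) = (0.105/0.564) × 13.2 × e^(−0.105×0.7124) = 0.1862 × 13.2 × 0.9279 = 2.280 mg/L.
x_c = v t_c = 0.196 m/s × 0.7124 d × 86400 s/d = 12060 m ≈ 12.1 km.

t_c ≈ 0.712 d; D_c ≈ 2.28 mg/L; x_c ≈ 12.1 km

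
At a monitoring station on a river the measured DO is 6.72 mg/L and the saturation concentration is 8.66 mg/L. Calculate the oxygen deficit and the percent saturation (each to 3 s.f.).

D ≈ 1.94 mg/L; 77.6 % saturation

D = C_s − C = 8.66 − 6.72 = 1.94 mg/L.
% saturation = 6.72/8.66 × 100 = 77.6 %.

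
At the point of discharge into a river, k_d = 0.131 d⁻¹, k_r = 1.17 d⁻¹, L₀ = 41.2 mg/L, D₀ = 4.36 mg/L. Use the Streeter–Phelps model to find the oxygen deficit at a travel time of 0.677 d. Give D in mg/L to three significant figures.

D ≈ 4.38 mg/L

k_d L₀/(k_r−k_d) = 0.131×41.2/(1.17−0.131) = 5.397/1.039 = 5.195 mg/L.
e^(−k_d t) = e^(−0.131×0.6770) = 0.9151; e^(−k_r t) = e^(−1.17×0.6770) = 0.4529.
D = 5.195 × (0.9151 − 0.4529) + 4.36 × 0.4529 = 2.401 + 1.975 = 4.376 mg/L.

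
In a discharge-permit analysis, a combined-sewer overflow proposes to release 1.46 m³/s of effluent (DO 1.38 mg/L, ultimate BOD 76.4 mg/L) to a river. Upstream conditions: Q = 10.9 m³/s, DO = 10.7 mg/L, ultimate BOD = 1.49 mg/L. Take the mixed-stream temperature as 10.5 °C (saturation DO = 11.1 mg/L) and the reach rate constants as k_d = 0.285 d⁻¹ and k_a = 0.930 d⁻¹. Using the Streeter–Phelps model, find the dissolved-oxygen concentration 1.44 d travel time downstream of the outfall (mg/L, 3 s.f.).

DO ≈ 8.87 mg/L

Mixed DO = (10.9×10.7 + 1.46×1.38)/(10.9+1.46) = 118.6/12.36 = 9.599 mg/L.
Mixed L₀ = (10.9×1.49 + 1.46×76.4)/(12.36) = 127.8/12.36 = 10.34 mg/L.
Initial deficit D₀ = C_s − DO₀ = 11.1 − 9.599 = 1.501 mg/L.
D(1.44) = [0.285×10.34/(0.930−0.285)](e^(−0.285×1.44) − e^(−0.930×1.44)) + 1.501 e^(−0.930×1.44)
= 4.568 × (0.6634 − 0.2621) + 1.501 × 0.2621 = 2.227 mg/L.
DO = 11.1 − 2.227 = 8.873 mg/L.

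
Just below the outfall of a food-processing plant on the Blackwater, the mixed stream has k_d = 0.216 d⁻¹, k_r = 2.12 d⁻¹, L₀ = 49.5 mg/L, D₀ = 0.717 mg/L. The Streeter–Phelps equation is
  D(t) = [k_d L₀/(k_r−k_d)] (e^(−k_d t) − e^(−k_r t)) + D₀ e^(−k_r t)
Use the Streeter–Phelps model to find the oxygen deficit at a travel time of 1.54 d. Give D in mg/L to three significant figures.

k_d L₀/(k_r−k_d) = 0.216×49.5/(2.12−0.216) = 10.69/1.904 = 5.616 mg/L.
e^(−k_d t) = e^(−0.216×1.540) = 0.7170; e^(−k_r t) = e^(−2.12×1.540) = 0.03820.
D = 5.616 × (0.7170 − 0.03820) + 0.717 × 0.03820 = 3.812 + 0.02739 = 3.839 mg/L.

D ≈ 3.84 mg/L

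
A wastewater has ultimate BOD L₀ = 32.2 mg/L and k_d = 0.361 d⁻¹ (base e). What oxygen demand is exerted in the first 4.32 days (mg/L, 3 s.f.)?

y_t = L₀(1 − e^(−k_d t)) = 32.2 × (1 − e^(−0.361×4.32))
= 32.2 × (1 − 0.2102) = 32.2 × 0.7898 = 25.43 mg/L.

y ≈ 25.4 mg/L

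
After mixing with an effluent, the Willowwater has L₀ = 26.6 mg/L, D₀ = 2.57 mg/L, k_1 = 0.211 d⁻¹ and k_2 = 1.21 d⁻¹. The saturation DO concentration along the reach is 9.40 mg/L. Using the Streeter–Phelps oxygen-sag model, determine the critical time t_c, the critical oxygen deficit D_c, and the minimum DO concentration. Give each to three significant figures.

At the critical point dD/dt = 0, so k_1 L₀ e^(−k_1 t) = k_2 D. Substituting D(t) from the Streeter–Phelps equation and solving for t gives
t_c = ln[(k_2/k_1)(1 − D₀(k_2−k_1)/(k_1 L₀))] / (k_2−k_1).
Here k_2−k_1 = 0.9990 d⁻¹ and 1 − D₀(k_2−k_1)/(k_1 L₀) = 1 − 2.57×0.9990/(0.211×26.6) = 0.5426, so
t_c = ln(5.735 × 0.5426) / 0.9990 = 1.135 / 0.9990 = 1.136 d.
D_c = (k_1/k_2) L₀ e^(−k_1 t_c) = (0.211/1.21) × 26.6 × e^(−0.211×1.136) = 0.1744 × 26.6 × 0.7868 = 3.650 mg/L.
Minimum DO = C_s − D_c = 9.40 − 3.650 = 5.750 mg/L.

t_c ≈ 1.14 d; D_c ≈ 3.65 mg/L; min DO ≈ 5.75 mg/L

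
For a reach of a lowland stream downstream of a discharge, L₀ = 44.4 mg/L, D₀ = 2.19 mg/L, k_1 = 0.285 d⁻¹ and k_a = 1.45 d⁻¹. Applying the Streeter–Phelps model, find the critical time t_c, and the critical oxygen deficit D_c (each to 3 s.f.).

t_c ≈ 1.20 d; D_c ≈ 6.19 mg/L

With k_a/k_1 = 5.088 and 1 − D₀(k_a−k_1)/(k_1 L₀) = 0.7984,
t_c = ln(5.088 × 0.7984) / (1.45 − 0.285) = ln(4.062) / 1.165 = 1.402/1.165 = 1.203 d.
D_c = (k_1/k_a) L₀ e^(−k_1 t_c) = (0.285/1.45) × 44.4 × e^(−0.285×1.203) = 0.1966 × 44.4 × 0.7097 = 6.194 mg/L.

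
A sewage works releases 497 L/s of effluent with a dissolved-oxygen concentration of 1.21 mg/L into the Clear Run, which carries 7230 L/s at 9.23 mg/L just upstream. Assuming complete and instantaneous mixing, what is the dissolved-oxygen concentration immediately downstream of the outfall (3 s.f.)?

Flow-weighted mixing: C = (Q_r C_r + Q_w C_w)/(Q_r + Q_w)
= (7230×9.23 + 497×1.21)/(7230 + 497) = 67330/7727 = 8.714 mg/L.

8.71 mg/L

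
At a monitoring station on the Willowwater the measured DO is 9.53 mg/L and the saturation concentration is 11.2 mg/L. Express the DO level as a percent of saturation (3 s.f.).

% saturation = C/C_s × 100 = 9.53/11.2 × 100 = 85.1 %.

85.1 % saturation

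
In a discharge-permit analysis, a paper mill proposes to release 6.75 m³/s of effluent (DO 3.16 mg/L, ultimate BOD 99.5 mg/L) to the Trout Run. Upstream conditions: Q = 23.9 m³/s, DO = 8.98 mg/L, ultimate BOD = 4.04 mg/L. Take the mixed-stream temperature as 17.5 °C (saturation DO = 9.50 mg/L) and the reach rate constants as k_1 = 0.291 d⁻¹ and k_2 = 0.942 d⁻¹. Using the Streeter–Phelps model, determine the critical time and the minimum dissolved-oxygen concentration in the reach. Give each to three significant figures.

Mixed DO = (23.9×8.98 + 6.75×3.16)/(23.9+6.75) = 236.0/30.65 = 7.698 mg/L.
Mixed L₀ = (23.9×4.04 + 6.75×99.5)/(30.65) = 768.2/30.65 = 25.06 mg/L.
Initial deficit D₀ = C_s − DO₀ = 9.50 − 7.698 = 1.802 mg/L.
t_c = (1/0.6510) ln[(0.942/0.291)(1 − 1.802×0.6510/(0.291×25.06))] = 1.536 × ln(2.717) = 1.535 d.
D_c = (0.291/0.942) × 25.06 × e^(−0.291×1.535) = 0.3089 × 25.06 × 0.6397 = 4.953 mg/L.
Minimum DO = 9.50 − 4.953 = 4.547 mg/L.

t_c ≈ 1.54 d; minimum DO ≈ 4.55 mg/L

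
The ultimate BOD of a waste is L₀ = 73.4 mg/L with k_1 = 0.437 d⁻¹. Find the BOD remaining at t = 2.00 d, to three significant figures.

L ≈ 30.6 mg/L

L_t = L₀ e^(−k_1 t) = 73.4 × e^(−0.437×2.00) = 73.4 × 0.4173 = 30.63 mg/L.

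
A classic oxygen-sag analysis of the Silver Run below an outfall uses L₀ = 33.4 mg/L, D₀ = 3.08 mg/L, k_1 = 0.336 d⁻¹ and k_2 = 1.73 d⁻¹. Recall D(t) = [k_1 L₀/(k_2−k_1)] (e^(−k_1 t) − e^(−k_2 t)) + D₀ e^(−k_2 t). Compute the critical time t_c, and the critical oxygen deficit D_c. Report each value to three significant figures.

t_c ≈ 0.830 d; D_c ≈ 4.91 mg/L

With k_2/k_1 = 5.149 and 1 − D₀(k_2−k_1)/(k_1 L₀) = 0.6174,
t_c = ln(5.149 × 0.6174) / (1.73 − 0.336) = ln(3.179) / 1.394 = 1.157/1.394 = 0.8297 d.
D_c = (k_1/k_2) L₀ e^(−k_1 t_c) = (0.336/1.73) × 33.4 × e^(−0.336×0.8297) = 0.1942 × 33.4 × 0.7567 = 4.909 mg/L.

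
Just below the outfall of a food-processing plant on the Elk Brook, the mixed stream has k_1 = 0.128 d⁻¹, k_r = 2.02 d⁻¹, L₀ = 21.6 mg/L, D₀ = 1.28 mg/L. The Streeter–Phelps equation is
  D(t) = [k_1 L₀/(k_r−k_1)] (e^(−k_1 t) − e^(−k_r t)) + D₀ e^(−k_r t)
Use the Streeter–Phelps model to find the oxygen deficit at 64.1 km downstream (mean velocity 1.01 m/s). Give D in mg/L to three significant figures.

D ≈ 1.29 mg/L

Travel time t = x/v = 64.1 km / (1.01 m/s) = 64100 m / 1.01 m/s = 63470 s = 0.7346 d.
k_1 L₀/(k_r−k_1) = 0.128×21.6/(2.02−0.128) = 2.765/1.892 = 1.461 mg/L.
e^(−k_1 t) = e^(−0.128×0.7346) = 0.9103; e^(−k_r t) = e^(−2.02×0.7346) = 0.2268.
D = 1.461 × (0.9103 − 0.2268) + 1.28 × 0.2268 = 0.9988 + 0.2903 = 1.289 mg/L.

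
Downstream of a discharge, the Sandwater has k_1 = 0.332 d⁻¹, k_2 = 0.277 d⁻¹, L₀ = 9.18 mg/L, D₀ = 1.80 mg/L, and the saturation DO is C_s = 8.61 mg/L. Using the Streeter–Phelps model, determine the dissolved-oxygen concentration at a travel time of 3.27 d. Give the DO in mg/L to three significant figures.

k_1 L₀/(k_2−k_1) = 0.332×9.18/(0.277−0.332) = 3.048/-0.05500 = -55.41 mg/L.
e^(−k_1 t) = e^(−0.332×3.270) = 0.3377; e^(−k_2 t) = e^(−0.277×3.270) = 0.4042.
D = -55.41 × (0.3377 − 0.4042) + 1.80 × 0.4042 = 3.687 + 0.7276 = 4.415 mg/L.
DO = C_s − D = 8.61 − 4.415 = 4.195 mg/L.

DO ≈ 4.20 mg/L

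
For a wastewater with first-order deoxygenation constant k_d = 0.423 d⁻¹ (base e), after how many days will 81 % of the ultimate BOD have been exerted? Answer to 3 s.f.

y/L₀ = 1 − e^(−k_d t) = 0.81 ⇒ e^(−k_d t) = 0.190
t = −ln(0.190) / 0.423 = 1.661 / 0.423 = 3.926 d.

t ≈ 3.93 d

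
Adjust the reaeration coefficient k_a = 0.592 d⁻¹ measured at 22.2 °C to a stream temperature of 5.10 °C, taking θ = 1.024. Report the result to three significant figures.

k_a ≈ 0.395 d⁻¹

k_a(T₂) = k_a(T₁) · θ^(T₂−T₁) = 0.592 × 1.024^(5.10−22.2)
= 0.592 × 1.024^-17.1 = 0.592 × 0.6666 = 0.3946 d⁻¹.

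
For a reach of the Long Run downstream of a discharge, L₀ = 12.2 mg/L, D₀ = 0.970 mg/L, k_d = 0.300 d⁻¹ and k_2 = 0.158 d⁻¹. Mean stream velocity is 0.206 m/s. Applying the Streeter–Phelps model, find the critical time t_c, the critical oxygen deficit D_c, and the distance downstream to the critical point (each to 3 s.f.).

t_c ≈ 4.26 d; D_c ≈ 6.46 mg/L; x_c ≈ 75.7 km

With k_2/k_d = 0.5267 and 1 − D₀(k_2−k_d)/(k_d L₀) = 1.038,
t_c = ln(0.5267 × 1.038) / (0.158 − 0.300) = ln(0.5465) / -0.1420 = -0.6042/-0.1420 = 4.255 d.
L(t_c) = L₀ e^(−k_d t_c) = 12.2 × 0.2790 = 3.404 mg/L, and at the critical point k_2 D_c = k_d L, so D_c = (0.300/0.158) × 3.404 = 6.463 mg/L.
x_c = v t_c = 0.206 m/s × 4.255 d × 86400 s/d = 75740 m ≈ 75.7 km.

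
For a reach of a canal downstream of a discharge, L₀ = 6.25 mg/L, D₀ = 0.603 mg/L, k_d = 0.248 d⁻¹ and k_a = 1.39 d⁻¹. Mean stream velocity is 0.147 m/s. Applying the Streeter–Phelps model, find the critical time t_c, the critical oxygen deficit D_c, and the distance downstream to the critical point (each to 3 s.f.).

t_c ≈ 0.995 d; D_c ≈ 0.871 mg/L; x_c ≈ 12.6 km

At the critical point dD/dt = 0, so k_d L₀ e^(−k_d t) = k_a D. Substituting D(t) from the Streeter–Phelps equation and solving for t gives
t_c = ln[(k_a/k_d)(1 − D₀(k_a−k_d)/(k_d L₀))] / (k_a−k_d).
Here k_a−k_d = 1.142 d⁻¹ and 1 − D₀(k_a−k_d)/(k_d L₀) = 1 − 0.603×1.142/(0.248×6.25) = 0.5557, so
t_c = ln(5.605 × 0.5557) / 1.142 = 1.136 / 1.142 = 0.9949 d.
D_c = (k_d/k_a) L₀ e^(−k_d t_c) = (0.248/1.39) × 6.25 × e^(−0.248×0.9949) = 0.1784 × 6.25 × 0.7814 = 0.8713 mg/L.
x_c = v t_c = 0.147 m/s × 0.9949 d × 86400 s/d = 12640 m ≈ 12.6 km.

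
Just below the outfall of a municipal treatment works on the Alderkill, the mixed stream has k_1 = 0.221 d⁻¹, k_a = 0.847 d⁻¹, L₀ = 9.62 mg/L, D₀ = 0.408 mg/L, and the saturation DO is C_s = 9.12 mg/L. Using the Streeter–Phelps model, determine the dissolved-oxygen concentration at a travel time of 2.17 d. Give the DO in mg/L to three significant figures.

k_1 L₀/(k_a−k_1) = 0.221×9.62/(0.847−0.221) = 2.126/0.6260 = 3.396 mg/L.
e^(−k_1 t) = e^(−0.221×2.170) = 0.6190; e^(−k_a t) = e^(−0.847×2.170) = 0.1591.
D = 3.396 × (0.6190 − 0.1591) + 0.408 × 0.1591 = 1.562 + 0.06493 = 1.627 mg/L.
DO = C_s − D = 9.12 − 1.627 = 7.493 mg/L.

DO ≈ 7.49 mg/L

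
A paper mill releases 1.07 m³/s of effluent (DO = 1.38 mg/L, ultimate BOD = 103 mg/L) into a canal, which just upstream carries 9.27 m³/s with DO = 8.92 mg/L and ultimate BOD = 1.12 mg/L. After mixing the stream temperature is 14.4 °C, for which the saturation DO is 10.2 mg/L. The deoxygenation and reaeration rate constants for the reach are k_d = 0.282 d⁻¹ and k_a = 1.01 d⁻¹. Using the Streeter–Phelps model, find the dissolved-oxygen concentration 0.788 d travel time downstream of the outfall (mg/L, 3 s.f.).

DO ≈ 7.69 mg/L

Mixed DO = (9.27×8.92 + 1.07×1.38)/(9.27+1.07) = 84.17/10.34 = 8.140 mg/L.
Mixed L₀ = (9.27×1.12 + 1.07×103)/(10.34) = 120.6/10.34 = 11.66 mg/L.
Initial deficit D₀ = C_s − DO₀ = 10.2 − 8.140 = 2.060 mg/L.
D(0.788) = [0.282×11.66/(1.01−0.282)](e^(−0.282×0.788) − e^(−1.01×0.788)) + 2.060 e^(−1.01×0.788)
= 4.518 × (0.8007 − 0.4512) + 2.060 × 0.4512 = 2.509 mg/L.
DO = 10.2 − 2.509 = 7.691 mg/L.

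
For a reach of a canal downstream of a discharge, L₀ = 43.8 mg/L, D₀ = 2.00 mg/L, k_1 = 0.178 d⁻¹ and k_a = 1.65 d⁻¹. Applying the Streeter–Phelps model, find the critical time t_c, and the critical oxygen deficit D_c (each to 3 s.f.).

t_c ≈ 1.19 d; D_c ≈ 3.82 mg/L

With k_a/k_1 = 9.270 and 1 − D₀(k_a−k_1)/(k_1 L₀) = 0.6224,
t_c = ln(9.270 × 0.6224) / (1.65 − 0.178) = ln(5.769) / 1.472 = 1.753/1.472 = 1.191 d.
L(t_c) = L₀ e^(−k_1 t_c) = 43.8 × 0.8090 = 35.44 mg/L, and at the critical point k_a D_c = k_1 L, so D_c = (0.178/1.65) × 35.44 = 3.823 mg/L.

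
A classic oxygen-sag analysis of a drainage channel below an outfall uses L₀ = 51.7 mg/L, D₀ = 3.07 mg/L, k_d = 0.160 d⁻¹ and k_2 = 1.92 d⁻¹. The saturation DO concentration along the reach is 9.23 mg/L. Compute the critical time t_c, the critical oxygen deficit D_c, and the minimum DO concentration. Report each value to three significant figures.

At the critical point dD/dt = 0, so k_d L₀ e^(−k_d t) = k_2 D. Substituting D(t) from the Streeter–Phelps equation and solving for t gives
t_c = ln[(k_2/k_d)(1 − D₀(k_2−k_d)/(k_d L₀))] / (k_2−k_d).
Here k_2−k_d = 1.760 d⁻¹ and 1 − D₀(k_2−k_d)/(k_d L₀) = 1 − 3.07×1.760/(0.160×51.7) = 0.3468, so
t_c = ln(12.00 × 0.3468) / 1.760 = 1.426 / 1.760 = 0.8102 d.
L(t_c) = L₀ e^(−k_d t_c) = 51.7 × 0.8784 = 45.41 mg/L, and at the critical point k_2 D_c = k_d L, so D_c = (0.160/1.92) × 45.41 = 3.785 mg/L.
Minimum DO = C_s − D_c = 9.23 − 3.785 = 5.445 mg/L.

t_c ≈ 0.810 d; D_c ≈ 3.78 mg/L; min DO ≈ 5.45 mg/L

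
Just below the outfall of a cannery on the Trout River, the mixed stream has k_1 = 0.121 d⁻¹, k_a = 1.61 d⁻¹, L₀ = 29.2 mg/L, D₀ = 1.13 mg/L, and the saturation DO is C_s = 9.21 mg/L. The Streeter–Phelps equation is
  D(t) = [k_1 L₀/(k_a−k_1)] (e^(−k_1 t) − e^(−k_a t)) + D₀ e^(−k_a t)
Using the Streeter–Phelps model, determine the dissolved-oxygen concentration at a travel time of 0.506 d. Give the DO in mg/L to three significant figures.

k_1 L₀/(k_a−k_1) = 0.121×29.2/(1.61−0.121) = 3.533/1.489 = 2.373 mg/L.
e^(−k_1 t) = e^(−0.121×0.5060) = 0.9406; e^(−k_a t) = e^(−1.61×0.5060) = 0.4428.
D = 2.373 × (0.9406 − 0.4428) + 1.13 × 0.4428 = 1.181 + 0.5004 = 1.682 mg/L.
DO = C_s − D = 9.21 − 1.682 = 7.528 mg/L.

DO ≈ 7.53 mg/L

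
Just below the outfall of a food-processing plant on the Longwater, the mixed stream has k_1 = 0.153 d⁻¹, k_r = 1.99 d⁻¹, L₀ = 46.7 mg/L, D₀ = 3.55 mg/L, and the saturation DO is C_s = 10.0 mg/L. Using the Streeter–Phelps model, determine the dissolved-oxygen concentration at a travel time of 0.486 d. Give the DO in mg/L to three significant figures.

k_1 L₀/(k_r−k_1) = 0.153×46.7/(1.99−0.153) = 7.145/1.837 = 3.890 mg/L.
e^(−k_1 t) = e^(−0.153×0.4860) = 0.9283; e^(−k_r t) = e^(−1.99×0.4860) = 0.3802.
D = 3.890 × (0.9283 − 0.3802) + 3.55 × 0.3802 = 2.132 + 1.350 = 3.482 mg/L.
DO = C_s − D = 10.0 − 3.482 = 6.518 mg/L.

DO ≈ 6.52 mg/L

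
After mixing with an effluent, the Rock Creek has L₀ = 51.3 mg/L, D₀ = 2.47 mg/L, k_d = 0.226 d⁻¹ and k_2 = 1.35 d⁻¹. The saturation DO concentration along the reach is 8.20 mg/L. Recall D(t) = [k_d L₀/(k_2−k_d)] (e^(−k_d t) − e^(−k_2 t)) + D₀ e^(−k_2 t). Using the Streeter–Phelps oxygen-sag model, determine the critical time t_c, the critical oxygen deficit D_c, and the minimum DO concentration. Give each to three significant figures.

t_c ≈ 1.35 d; D_c ≈ 6.33 mg/L; min DO ≈ 1.87 mg/L

t_c = [1/(k_2−k_d)] ln[(k_2/k_d)(1 − D₀(k_2−k_d)/(k_d L₀))]
= [1/(1.35−0.226)] ln[(1.35/0.226)(1 − 2.47×1.124/(0.226×51.3))]
= (1/1.124) ln[5.973 × 0.7605] = 0.8897 × ln(4.543) = 0.8897 × 1.514 = 1.347 d.
D_c = (k_d/k_2) L₀ e^(−k_d t_c) = (0.226/1.35) × 51.3 × e^(−0.226×1.347) = 0.1674 × 51.3 × 0.7376 = 6.335 mg/L.
Minimum DO = C_s − D_c = 8.20 − 6.335 = 1.865 mg/L.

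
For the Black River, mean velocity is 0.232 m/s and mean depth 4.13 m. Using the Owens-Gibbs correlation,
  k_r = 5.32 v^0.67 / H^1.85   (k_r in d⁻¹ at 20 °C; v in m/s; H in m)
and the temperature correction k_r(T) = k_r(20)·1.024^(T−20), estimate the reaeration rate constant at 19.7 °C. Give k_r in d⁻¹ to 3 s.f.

k_r(20) = 5.32 × 0.232^0.67 / 4.13^1.85 = 5.32 × 0.3757 / 13.79 = 0.1450 d⁻¹.
k_r(19.7) = 0.1450 × 1.024^(19.7−20) = 0.1450 × 0.9929 = 0.1439 d⁻¹.

k_r ≈ 0.144 d⁻¹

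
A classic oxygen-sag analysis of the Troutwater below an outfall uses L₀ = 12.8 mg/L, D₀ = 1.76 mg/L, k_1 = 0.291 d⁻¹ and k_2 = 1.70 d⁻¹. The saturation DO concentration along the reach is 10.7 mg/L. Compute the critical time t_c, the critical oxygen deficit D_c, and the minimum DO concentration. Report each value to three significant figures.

At the critical point dD/dt = 0, so k_1 L₀ e^(−k_1 t) = k_2 D. Substituting D(t) from the Streeter–Phelps equation and solving for t gives
t_c = ln[(k_2/k_1)(1 − D₀(k_2−k_1)/(k_1 L₀))] / (k_2−k_1).
Here k_2−k_1 = 1.409 d⁻¹ and 1 − D₀(k_2−k_1)/(k_1 L₀) = 1 − 1.76×1.409/(0.291×12.8) = 0.3342, so
t_c = ln(5.842 × 0.3342) / 1.409 = 0.6692 / 1.409 = 0.4749 d.
D_c = (k_1/k_2) L₀ e^(−k_1 t_c) = (0.291/1.70) × 12.8 × e^(−0.291×0.4749) = 0.1712 × 12.8 × 0.8709 = 1.908 mg/L.
Minimum DO = C_s − D_c = 10.7 − 1.908 = 8.792 mg/L.

t_c ≈ 0.475 d; D_c ≈ 1.91 mg/L; min DO ≈ 8.79 mg/L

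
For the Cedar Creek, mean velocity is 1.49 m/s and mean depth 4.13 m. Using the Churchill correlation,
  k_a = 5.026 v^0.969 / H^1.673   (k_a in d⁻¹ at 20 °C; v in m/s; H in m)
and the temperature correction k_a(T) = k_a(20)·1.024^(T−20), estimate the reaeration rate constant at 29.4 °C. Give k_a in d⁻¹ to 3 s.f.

k_a ≈ 0.862 d⁻¹

k_a(20) = 5.026 × 1.49^0.969 / 4.13^1.673 = 5.026 × 1.472 / 10.73 = 0.6895 d⁻¹.
k_a(29.4) = 0.6895 × 1.024^(29.4−20) = 0.6895 × 1.250 = 0.8617 d⁻¹.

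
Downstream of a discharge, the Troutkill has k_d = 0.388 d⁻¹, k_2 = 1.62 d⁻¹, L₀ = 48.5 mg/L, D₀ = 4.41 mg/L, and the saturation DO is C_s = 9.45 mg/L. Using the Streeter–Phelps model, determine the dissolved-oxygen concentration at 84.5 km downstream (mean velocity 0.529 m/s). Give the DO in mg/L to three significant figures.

DO ≈ 2.54 mg/L

Travel time t = x/v = 84.5 km / (0.529 m/s) = 84500 m / 0.529 m/s = 159700 s = 1.849 d.
k_d L₀/(k_2−k_d) = 0.388×48.5/(1.62−0.388) = 18.82/1.232 = 15.27 mg/L.
e^(−k_d t) = e^(−0.388×1.849) = 0.4881; e^(−k_2 t) = e^(−1.62×1.849) = 0.05003.
D = 15.27 × (0.4881 − 0.05003) + 4.41 × 0.05003 = 6.690 + 0.2207 = 6.911 mg/L.
DO = C_s − D = 9.45 − 6.911 = 2.539 mg/L.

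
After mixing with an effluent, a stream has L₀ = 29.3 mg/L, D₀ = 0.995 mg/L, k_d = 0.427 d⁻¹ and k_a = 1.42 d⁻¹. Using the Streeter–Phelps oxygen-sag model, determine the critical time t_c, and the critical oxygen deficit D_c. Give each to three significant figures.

t_c = [1/(k_a−k_d)] ln[(k_a/k_d)(1 − D₀(k_a−k_d)/(k_d L₀))]
= [1/(1.42−0.427)] ln[(1.42/0.427)(1 − 0.995×0.9930/(0.427×29.3))]
= (1/0.9930) ln[3.326 × 0.9210] = 1.007 × ln(3.063) = 1.007 × 1.119 = 1.127 d.
L(t_c) = L₀ e^(−k_d t_c) = 29.3 × 0.6180 = 18.11 mg/L, and at the critical point k_a D_c = k_d L, so D_c = (0.427/1.42) × 18.11 = 5.445 mg/L.

t_c ≈ 1.13 d; D_c ≈ 5.44 mg/L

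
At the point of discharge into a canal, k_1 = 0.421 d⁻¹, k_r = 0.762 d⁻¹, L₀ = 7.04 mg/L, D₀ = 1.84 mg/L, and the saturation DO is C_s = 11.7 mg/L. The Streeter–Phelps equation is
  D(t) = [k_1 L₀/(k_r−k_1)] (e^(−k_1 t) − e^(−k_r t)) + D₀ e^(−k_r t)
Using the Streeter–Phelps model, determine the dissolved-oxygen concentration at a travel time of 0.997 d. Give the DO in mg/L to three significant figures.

k_1 L₀/(k_r−k_1) = 0.421×7.04/(0.762−0.421) = 2.964/0.3410 = 8.692 mg/L.
e^(−k_1 t) = e^(−0.421×0.9970) = 0.6572; e^(−k_r t) = e^(−0.762×0.9970) = 0.4678.
D = 8.692 × (0.6572 − 0.4678) + 1.84 × 0.4678 = 1.646 + 0.8608 = 2.507 mg/L.
DO = C_s − D = 11.7 − 2.507 = 9.193 mg/L.

DO ≈ 9.19 mg/L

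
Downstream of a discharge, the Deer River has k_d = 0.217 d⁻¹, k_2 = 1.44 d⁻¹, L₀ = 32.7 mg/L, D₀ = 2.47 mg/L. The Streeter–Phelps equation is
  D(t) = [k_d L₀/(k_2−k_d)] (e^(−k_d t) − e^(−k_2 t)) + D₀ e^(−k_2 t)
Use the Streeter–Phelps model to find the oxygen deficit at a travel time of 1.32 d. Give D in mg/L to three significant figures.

D ≈ 3.86 mg/L

k_d L₀/(k_2−k_d) = 0.217×32.7/(1.44−0.217) = 7.096/1.223 = 5.802 mg/L.
e^(−k_d t) = e^(−0.217×1.320) = 0.7509; e^(−k_2 t) = e^(−1.44×1.320) = 0.1494.
D = 5.802 × (0.7509 − 0.1494) + 2.47 × 0.1494 = 3.490 + 0.3691 = 3.859 mg/L.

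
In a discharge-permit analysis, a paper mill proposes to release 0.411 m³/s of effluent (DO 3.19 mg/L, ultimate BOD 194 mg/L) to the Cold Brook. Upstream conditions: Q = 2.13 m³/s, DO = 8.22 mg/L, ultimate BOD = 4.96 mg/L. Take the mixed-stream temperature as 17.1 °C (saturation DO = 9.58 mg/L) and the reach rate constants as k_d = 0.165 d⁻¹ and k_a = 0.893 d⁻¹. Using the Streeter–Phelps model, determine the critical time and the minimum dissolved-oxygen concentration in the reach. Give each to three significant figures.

t_c ≈ 1.89 d; minimum DO ≈ 4.77 mg/L

Mixed DO = (2.13×8.22 + 0.411×3.19)/(2.13+0.411) = 18.82/2.541 = 7.406 mg/L.
Mixed L₀ = (2.13×4.96 + 0.411×194)/(2.541) = 90.30/2.541 = 35.54 mg/L.
Initial deficit D₀ = C_s − DO₀ = 9.58 − 7.406 = 2.174 mg/L.
t_c = (1/0.7280) ln[(0.893/0.165)(1 − 2.174×0.7280/(0.165×35.54))] = 1.374 × ln(3.952) = 1.888 d.
D_c = (0.165/0.893) × 35.54 × e^(−0.165×1.888) = 0.1848 × 35.54 × 0.7324 = 4.809 mg/L.
Minimum DO = 9.58 − 4.809 = 4.771 mg/L.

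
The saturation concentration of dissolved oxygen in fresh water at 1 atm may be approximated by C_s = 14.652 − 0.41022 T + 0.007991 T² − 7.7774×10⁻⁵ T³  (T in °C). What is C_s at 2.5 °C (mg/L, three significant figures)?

C_s ≈ 13.7 mg/L

C_s = 14.652 − 0.41022×2.5 + 0.007991×2.5² − 7.7774×10⁻⁵×2.5³ = 13.68 mg/L.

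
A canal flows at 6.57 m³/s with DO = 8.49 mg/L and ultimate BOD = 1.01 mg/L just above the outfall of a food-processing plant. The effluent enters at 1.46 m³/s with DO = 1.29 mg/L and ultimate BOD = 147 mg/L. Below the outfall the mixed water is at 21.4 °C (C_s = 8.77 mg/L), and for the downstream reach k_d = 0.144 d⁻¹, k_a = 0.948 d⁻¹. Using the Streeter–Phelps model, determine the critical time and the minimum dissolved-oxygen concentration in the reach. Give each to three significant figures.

t_c ≈ 1.86 d; minimum DO ≈ 5.57 mg/L

Mixed DO = (6.57×8.49 + 1.46×1.29)/(6.57+1.46) = 57.66/8.030 = 7.181 mg/L.
Mixed L₀ = (6.57×1.01 + 1.46×147)/(8.030) = 221.3/8.030 = 27.55 mg/L.
Initial deficit D₀ = C_s − DO₀ = 8.77 − 7.181 = 1.589 mg/L.
t_c = (1/0.8040) ln[(0.948/0.144)(1 − 1.589×0.8040/(0.144×27.55))] = 1.244 × ln(4.463) = 1.861 d.
D_c = (0.144/0.948) × 27.55 × e^(−0.144×1.861) = 0.1519 × 27.55 × 0.7650 = 3.202 mg/L.
Minimum DO = 8.77 − 3.202 = 5.568 mg/L.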